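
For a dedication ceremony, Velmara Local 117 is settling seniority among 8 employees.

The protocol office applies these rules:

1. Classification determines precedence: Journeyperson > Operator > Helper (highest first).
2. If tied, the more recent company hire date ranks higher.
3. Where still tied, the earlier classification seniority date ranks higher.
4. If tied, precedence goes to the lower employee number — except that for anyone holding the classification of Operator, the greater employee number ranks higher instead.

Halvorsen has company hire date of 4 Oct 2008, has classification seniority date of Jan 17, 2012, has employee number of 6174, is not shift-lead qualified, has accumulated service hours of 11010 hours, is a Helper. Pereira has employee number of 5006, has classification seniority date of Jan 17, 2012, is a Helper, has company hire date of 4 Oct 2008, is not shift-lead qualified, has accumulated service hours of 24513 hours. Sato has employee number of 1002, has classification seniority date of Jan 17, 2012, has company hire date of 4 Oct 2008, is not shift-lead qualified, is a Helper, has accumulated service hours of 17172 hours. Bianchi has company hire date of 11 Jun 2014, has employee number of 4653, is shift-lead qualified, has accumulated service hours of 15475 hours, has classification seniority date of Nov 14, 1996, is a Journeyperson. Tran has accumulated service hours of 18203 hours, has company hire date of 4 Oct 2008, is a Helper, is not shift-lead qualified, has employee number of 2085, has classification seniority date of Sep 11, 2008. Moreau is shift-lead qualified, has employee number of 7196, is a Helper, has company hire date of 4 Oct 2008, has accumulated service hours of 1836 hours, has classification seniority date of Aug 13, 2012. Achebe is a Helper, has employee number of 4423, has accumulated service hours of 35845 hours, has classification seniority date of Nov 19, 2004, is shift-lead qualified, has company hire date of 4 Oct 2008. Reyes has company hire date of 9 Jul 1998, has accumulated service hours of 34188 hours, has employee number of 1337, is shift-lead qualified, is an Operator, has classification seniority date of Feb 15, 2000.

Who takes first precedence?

By classification: Bianchi (Journeyperson); then Reyes (Operator); then Achebe, Tran, Sato, Pereira, Halvorsen and Moreau (Helper).
Achebe, Tran, Sato, Pereira, Halvorsen and Moreau all have company hire date 4 Oct 2008, so the next rule applies.
Among Achebe, Tran, Sato, Pereira, Halvorsen and Moreau, by classification seniority date (earlier first): Achebe (Nov 19, 2004) before Tran (Sep 11, 2008) before Sato, Pereira and Halvorsen (Jan 17, 2012) before Moreau (Aug 13, 2012).
Among Sato, Pereira and Halvorsen, by employee number (lower first): Sato (1002) before Pereira (5006) before Halvorsen (6174).
Order: Bianchi, Reyes, Achebe, Tran, Sato, Pereira, Halvorsen, Moreau.

Bianchi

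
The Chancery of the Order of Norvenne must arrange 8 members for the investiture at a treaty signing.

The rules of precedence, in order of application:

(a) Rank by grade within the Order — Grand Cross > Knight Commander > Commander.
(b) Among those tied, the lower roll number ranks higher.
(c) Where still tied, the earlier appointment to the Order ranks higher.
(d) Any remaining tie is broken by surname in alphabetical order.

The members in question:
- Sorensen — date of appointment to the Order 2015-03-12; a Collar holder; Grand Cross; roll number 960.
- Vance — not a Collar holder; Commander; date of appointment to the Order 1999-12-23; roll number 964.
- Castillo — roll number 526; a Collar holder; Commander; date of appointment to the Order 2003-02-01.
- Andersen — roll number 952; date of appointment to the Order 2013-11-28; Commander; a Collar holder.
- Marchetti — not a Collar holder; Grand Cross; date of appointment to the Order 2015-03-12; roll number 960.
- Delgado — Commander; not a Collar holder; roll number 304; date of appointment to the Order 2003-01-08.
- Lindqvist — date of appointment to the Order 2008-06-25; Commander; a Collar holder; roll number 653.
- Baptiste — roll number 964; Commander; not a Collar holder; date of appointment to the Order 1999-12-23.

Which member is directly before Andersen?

By grade within the Order: Marchetti and Sorensen (Grand Cross); then Delgado, Castillo, Lindqvist, Andersen, Baptiste and Vance (Commander).
Marchetti and Sorensen both have roll number 960, so the next rule applies.
Marchetti and Sorensen both have date of appointment to the Order 2015-03-12, so the next rule applies.
Among Marchetti and Sorensen, alphabetically by surname: Marchetti before Sorensen.
Among Delgado, Castillo, Lindqvist, Andersen, Baptiste and Vance, by roll number (lower first): Delgado (304) before Castillo (526) before Lindqvist (653) before Andersen (952) before Baptiste and Vance (964).
Baptiste and Vance both have date of appointment to the Order 1999-12-23, so the next rule applies.
Among Baptiste and Vance, alphabetically by surname: Baptiste before Vance.
Order: Marchetti, Sorensen, Delgado, Castillo, Lindqvist, Andersen, Baptiste, Vance.

Lindqvist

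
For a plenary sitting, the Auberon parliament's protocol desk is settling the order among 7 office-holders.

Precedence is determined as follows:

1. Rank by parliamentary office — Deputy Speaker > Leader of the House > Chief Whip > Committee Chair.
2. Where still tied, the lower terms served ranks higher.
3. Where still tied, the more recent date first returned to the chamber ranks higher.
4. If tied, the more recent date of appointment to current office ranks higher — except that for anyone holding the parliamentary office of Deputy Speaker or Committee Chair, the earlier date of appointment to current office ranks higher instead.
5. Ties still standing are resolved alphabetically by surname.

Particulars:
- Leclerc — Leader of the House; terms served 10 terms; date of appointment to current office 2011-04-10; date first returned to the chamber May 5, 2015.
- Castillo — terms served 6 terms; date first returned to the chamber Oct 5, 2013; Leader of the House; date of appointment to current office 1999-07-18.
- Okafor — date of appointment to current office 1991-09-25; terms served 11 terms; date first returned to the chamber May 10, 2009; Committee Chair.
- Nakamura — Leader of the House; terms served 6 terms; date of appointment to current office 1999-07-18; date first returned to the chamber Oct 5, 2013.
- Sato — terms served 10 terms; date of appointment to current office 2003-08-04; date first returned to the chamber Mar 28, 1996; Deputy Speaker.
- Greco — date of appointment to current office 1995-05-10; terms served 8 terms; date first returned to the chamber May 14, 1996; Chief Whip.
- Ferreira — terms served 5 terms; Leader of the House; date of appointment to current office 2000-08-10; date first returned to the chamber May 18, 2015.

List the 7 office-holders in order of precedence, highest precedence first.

Sato, Ferreira, Castillo, Nakamura, Leclerc, Greco, Okafor

By parliamentary office: Sato (Deputy Speaker); then Ferreira, Castillo, Nakamura and Leclerc (Leader of the House); then Greco (Chief Whip); then Okafor (Committee Chair).
Among Ferreira, Castillo, Nakamura and Leclerc, by terms served (lower first): Ferreira (5 terms) before Castillo and Nakamura (6 terms) before Leclerc (10 terms).
Castillo and Nakamura both have date first returned to the chamber Oct 5, 2013, so the next rule applies.
Castillo and Nakamura both have date of appointment to current office 1999-07-18, so the next rule applies.
Among Castillo and Nakamura, alphabetically by surname: Castillo before Nakamura.
Full order: Sato, Ferreira, Castillo, Nakamura, Leclerc, Greco, Okafor.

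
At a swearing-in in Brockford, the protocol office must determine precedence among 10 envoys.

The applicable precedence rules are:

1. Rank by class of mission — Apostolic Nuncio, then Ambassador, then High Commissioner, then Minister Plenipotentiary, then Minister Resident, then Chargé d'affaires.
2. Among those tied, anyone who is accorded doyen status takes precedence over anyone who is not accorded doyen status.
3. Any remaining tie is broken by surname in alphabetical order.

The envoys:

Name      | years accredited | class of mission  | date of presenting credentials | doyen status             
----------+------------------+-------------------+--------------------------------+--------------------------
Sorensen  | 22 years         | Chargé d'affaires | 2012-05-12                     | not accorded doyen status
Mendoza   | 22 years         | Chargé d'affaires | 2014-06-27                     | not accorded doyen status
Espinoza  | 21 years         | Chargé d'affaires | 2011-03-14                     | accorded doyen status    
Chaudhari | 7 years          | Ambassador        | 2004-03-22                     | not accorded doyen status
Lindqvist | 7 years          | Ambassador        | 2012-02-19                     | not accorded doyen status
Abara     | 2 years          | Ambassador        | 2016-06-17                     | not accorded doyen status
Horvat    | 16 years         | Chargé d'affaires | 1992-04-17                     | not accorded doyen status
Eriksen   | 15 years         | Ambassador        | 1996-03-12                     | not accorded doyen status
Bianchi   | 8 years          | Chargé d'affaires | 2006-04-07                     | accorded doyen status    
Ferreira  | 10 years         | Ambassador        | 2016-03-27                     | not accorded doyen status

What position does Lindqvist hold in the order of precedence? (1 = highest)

5

By class of mission: Abara, Chaudhari, Eriksen, Ferreira and Lindqvist (Ambassador); then Bianchi, Espinoza, Horvat, Mendoza and Sorensen (Chargé d'affaires).
Abara, Chaudhari, Eriksen, Ferreira and Lindqvist are each not accorded doyen status, so the next rule applies.
Among Abara, Chaudhari, Eriksen, Ferreira and Lindqvist, alphabetically by surname: Abara before Chaudhari before Eriksen before Ferreira before Lindqvist.
Among Bianchi, Espinoza, Horvat, Mendoza and Sorensen, accorded doyen status before not accorded doyen status: Bianchi and Espinoza (accorded doyen status) before Horvat, Mendoza and Sorensen (not accorded doyen status).
Among Bianchi and Espinoza, alphabetically by surname: Bianchi before Espinoza.
Among Horvat, Mendoza and Sorensen, alphabetically by surname: Horvat before Mendoza before Sorensen.
Order: Abara, Chaudhari, Eriksen, Ferreira, Lindqvist, Bianchi, Espinoza, Horvat, Mendoza, Sorensen. So position 5.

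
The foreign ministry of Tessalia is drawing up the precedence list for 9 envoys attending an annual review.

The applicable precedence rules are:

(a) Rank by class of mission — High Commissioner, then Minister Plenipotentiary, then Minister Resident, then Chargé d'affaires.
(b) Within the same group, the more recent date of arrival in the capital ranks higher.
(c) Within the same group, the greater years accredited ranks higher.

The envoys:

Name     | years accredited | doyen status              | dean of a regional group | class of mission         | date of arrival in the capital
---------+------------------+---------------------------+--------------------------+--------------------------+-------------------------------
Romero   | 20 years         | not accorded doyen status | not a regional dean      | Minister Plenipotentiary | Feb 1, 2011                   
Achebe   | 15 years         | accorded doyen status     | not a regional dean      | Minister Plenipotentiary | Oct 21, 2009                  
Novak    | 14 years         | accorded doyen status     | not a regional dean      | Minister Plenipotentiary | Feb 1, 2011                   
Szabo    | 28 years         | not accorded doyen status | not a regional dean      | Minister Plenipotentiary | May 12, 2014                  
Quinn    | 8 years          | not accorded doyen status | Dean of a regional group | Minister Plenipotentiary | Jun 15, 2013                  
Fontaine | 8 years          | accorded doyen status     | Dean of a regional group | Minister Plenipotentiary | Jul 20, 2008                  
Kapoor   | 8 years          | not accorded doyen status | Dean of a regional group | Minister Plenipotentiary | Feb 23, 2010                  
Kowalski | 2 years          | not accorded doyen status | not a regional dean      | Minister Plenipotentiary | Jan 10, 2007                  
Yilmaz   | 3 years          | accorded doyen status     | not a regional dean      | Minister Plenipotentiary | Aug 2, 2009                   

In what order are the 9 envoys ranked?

By class of mission: Szabo, Quinn, Romero, Novak, Kapoor, Achebe, Yilmaz, Fontaine and Kowalski (Minister Plenipotentiary).
Among Szabo, Quinn, Romero, Novak, Kapoor, Achebe, Yilmaz, Fontaine and Kowalski, by date of arrival in the capital (later first): Szabo (May 12, 2014) before Quinn (Jun 15, 2013) before Romero and Novak (Feb 1, 2011) before Kapoor (Feb 23, 2010) before Achebe (Oct 21, 2009) before Yilmaz (Aug 2, 2009) before Fontaine (Jul 20, 2008) before Kowalski (Jan 10, 2007).
Among Romero and Novak, by years accredited (higher first): Romero (20 years) before Novak (14 years).
Full order: Szabo, Quinn, Romero, Novak, Kapoor, Achebe, Yilmaz, Fontaine, Kowalski.

Szabo, Quinn, Romero, Novak, Kapoor, Achebe, Yilmaz, Fontaine, Kowalski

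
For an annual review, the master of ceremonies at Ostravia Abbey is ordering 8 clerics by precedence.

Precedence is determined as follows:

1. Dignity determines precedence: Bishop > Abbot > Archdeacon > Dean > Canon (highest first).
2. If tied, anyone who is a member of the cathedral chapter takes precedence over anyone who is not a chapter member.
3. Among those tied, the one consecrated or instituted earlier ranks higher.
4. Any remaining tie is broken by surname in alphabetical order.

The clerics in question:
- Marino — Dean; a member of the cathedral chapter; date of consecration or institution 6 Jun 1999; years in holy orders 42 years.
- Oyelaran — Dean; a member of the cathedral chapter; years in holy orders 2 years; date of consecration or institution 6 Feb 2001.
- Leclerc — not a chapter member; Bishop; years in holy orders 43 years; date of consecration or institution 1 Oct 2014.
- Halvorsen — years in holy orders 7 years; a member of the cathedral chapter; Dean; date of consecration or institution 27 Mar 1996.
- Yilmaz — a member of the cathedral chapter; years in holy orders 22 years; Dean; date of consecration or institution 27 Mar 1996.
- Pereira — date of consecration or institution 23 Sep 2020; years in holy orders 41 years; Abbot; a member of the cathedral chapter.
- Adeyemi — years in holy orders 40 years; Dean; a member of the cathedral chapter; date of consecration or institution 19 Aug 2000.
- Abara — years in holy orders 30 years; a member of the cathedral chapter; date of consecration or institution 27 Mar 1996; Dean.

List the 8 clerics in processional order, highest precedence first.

Leclerc, Pereira, Abara, Halvorsen, Yilmaz, Marino, Adeyemi, Oyelaran

By dignity: Leclerc (Bishop); then Pereira (Abbot); then Abara, Halvorsen, Yilmaz, Marino, Adeyemi and Oyelaran (Dean).
Abara, Halvorsen, Yilmaz, Marino, Adeyemi and Oyelaran are each a member of the cathedral chapter, so the next rule applies.
Among Abara, Halvorsen, Yilmaz, Marino, Adeyemi and Oyelaran, by date of consecration or institution (earlier first): Abara, Halvorsen and Yilmaz (27 Mar 1996) before Marino (6 Jun 1999) before Adeyemi (19 Aug 2000) before Oyelaran (6 Feb 2001).
Among Abara, Halvorsen and Yilmaz, alphabetically by surname: Abara before Halvorsen before Yilmaz.
Full order: Leclerc, Pereira, Abara, Halvorsen, Yilmaz, Marino, Adeyemi, Oyelaran.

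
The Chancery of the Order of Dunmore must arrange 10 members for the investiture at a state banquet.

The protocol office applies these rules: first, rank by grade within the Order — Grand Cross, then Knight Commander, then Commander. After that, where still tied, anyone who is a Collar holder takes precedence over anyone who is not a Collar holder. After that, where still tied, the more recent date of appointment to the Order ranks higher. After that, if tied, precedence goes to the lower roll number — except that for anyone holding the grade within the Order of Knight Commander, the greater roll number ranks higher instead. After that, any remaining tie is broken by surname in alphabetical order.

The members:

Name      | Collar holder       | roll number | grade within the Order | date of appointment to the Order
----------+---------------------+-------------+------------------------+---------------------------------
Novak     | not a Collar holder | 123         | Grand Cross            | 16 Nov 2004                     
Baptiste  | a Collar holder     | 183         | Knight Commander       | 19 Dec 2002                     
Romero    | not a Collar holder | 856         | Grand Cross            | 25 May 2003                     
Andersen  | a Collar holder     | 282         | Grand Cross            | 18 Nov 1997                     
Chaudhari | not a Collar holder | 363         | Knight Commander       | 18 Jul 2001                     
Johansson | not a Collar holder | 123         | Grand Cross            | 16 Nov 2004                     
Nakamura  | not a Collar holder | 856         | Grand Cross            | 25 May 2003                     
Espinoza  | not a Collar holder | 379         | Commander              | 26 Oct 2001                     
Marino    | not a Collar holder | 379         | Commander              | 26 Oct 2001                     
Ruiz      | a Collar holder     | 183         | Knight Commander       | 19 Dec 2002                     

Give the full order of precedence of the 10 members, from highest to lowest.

Andersen, Johansson, Novak, Nakamura, Romero, Baptiste, Ruiz, Chaudhari, Espinoza, Marino

By grade within the Order: Andersen, Johansson, Novak, Nakamura and Romero (Grand Cross); then Baptiste, Ruiz and Chaudhari (Knight Commander); then Espinoza and Marino (Commander).
Among Andersen, Johansson, Novak, Nakamura and Romero, a Collar holder before not a Collar holder: Andersen (a Collar holder) before Johansson, Novak, Nakamura and Romero (not a Collar holder).
Among Johansson, Novak, Nakamura and Romero, by date of appointment to the Order (later first): Johansson and Novak (16 Nov 2004) before Nakamura and Romero (25 May 2003).
Johansson and Novak both have roll number 123, so the next rule applies.
Among Johansson and Novak, alphabetically by surname: Johansson before Novak.
Nakamura and Romero both have roll number 856, so the next rule applies.
Among Nakamura and Romero, alphabetically by surname: Nakamura before Romero.
Among Baptiste, Ruiz and Chaudhari, a Collar holder before not a Collar holder: Baptiste and Ruiz (a Collar holder) before Chaudhari (not a Collar holder).
Baptiste and Ruiz both have date of appointment to the Order 19 Dec 2002, so the next rule applies.
Baptiste and Ruiz both have roll number 183, so the next rule applies.
Among Baptiste and Ruiz, alphabetically by surname: Baptiste before Ruiz.
Espinoza and Marino are each not a Collar holder, so the next rule applies.
Espinoza and Marino both have date of appointment to the Order 26 Oct 2001, so the next rule applies.
Espinoza and Marino both have roll number 379, so the next rule applies.
Among Espinoza and Marino, alphabetically by surname: Espinoza before Marino.
Full order: Andersen, Johansson, Novak, Nakamura, Romero, Baptiste, Ruiz, Chaudhari, Espinoza, Marino.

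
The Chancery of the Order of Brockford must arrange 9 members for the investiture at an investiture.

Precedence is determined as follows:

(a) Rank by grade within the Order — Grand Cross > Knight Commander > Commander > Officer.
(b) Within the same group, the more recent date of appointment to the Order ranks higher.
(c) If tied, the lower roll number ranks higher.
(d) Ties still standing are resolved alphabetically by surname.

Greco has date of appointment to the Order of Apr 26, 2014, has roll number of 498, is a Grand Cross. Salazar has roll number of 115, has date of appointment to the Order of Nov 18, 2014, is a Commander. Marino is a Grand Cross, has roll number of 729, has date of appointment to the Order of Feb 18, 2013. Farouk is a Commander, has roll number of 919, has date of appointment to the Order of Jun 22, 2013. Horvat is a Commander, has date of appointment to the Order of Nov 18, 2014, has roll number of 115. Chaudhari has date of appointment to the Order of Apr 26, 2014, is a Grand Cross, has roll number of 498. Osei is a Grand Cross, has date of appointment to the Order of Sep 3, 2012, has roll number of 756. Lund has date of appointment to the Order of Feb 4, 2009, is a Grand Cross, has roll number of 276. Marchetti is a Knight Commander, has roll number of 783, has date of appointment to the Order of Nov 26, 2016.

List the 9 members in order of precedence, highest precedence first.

Chaudhari, Greco, Marino, Osei, Lund, Marchetti, Horvat, Salazar, Farouk

By grade within the Order: Chaudhari, Greco, Marino, Osei and Lund (Grand Cross); then Marchetti (Knight Commander); then Horvat, Salazar and Farouk (Commander).
Among Chaudhari, Greco, Marino, Osei and Lund, by date of appointment to the Order (later first): Chaudhari and Greco (Apr 26, 2014) before Marino (Feb 18, 2013) before Osei (Sep 3, 2012) before Lund (Feb 4, 2009).
Chaudhari and Greco both have roll number 498, so the next rule applies.
Among Chaudhari and Greco, alphabetically by surname: Chaudhari before Greco.
Among Horvat, Salazar and Farouk, by date of appointment to the Order (later first): Horvat and Salazar (Nov 18, 2014) before Farouk (Jun 22, 2013).
Horvat and Salazar both have roll number 115, so the next rule applies.
Among Horvat and Salazar, alphabetically by surname: Horvat before Salazar.
Full order: Chaudhari, Greco, Marino, Osei, Lund, Marchetti, Horvat, Salazar, Farouk.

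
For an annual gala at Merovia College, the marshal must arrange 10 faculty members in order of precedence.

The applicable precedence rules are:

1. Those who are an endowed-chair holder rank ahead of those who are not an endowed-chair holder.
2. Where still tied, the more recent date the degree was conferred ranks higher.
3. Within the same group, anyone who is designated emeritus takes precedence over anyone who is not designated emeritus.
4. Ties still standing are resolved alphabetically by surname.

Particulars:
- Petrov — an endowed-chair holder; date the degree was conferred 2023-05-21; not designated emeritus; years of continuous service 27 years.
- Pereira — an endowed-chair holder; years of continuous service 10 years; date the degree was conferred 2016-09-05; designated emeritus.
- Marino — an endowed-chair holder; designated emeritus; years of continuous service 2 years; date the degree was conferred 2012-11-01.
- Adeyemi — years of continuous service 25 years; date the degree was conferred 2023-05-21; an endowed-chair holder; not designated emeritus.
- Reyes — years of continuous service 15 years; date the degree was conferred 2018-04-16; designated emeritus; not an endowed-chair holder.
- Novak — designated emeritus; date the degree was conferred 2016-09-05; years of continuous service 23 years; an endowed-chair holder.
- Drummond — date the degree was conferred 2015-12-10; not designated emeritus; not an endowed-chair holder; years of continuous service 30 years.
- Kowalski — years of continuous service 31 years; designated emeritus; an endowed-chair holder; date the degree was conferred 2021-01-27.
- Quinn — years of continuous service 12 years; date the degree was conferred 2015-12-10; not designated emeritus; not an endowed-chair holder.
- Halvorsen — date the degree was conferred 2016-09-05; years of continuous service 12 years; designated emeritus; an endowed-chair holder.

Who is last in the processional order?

By the first rule: Adeyemi, Petrov, Kowalski, Halvorsen, Novak, Pereira and Marino (each an endowed-chair holder); then Reyes, Drummond and Quinn (each not an endowed-chair holder).
Among Adeyemi, Petrov, Kowalski, Halvorsen, Novak, Pereira and Marino, by date the degree was conferred (later first): Adeyemi and Petrov (2023-05-21) before Kowalski (2021-01-27) before Halvorsen, Novak and Pereira (2016-09-05) before Marino (2012-11-01).
Adeyemi and Petrov are each not designated emeritus, so the next rule applies.
Among Adeyemi and Petrov, alphabetically by surname: Adeyemi before Petrov.
Halvorsen, Novak and Pereira are each designated emeritus, so the next rule applies.
Among Halvorsen, Novak and Pereira, alphabetically by surname: Halvorsen before Novak before Pereira.
Among Reyes, Drummond and Quinn, by date the degree was conferred (later first): Reyes (2018-04-16) before Drummond and Quinn (2015-12-10).
Drummond and Quinn are each not designated emeritus, so the next rule applies.
Among Drummond and Quinn, alphabetically by surname: Drummond before Quinn.
Order: Adeyemi, Petrov, Kowalski, Halvorsen, Novak, Pereira, Marino, Reyes, Drummond, Quinn.

Quinn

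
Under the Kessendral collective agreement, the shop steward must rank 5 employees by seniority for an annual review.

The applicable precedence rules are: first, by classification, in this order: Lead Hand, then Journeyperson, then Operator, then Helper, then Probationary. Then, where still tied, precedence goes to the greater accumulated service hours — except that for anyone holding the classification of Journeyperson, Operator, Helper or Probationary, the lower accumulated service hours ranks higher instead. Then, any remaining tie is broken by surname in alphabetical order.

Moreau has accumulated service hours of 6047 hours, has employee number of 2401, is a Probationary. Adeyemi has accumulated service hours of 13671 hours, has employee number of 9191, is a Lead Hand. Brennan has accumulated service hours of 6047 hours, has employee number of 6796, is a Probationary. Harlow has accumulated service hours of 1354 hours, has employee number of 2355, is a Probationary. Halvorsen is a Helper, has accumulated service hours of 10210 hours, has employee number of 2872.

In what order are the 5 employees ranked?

By classification: Adeyemi (Lead Hand); then Halvorsen (Helper); then Harlow, Brennan and Moreau (Probationary).
Among Harlow, Brennan and Moreau, by accumulated service hours (lower first) (reversed rule for this group): Harlow (1354 hours) before Brennan and Moreau (6047 hours).
Among Brennan and Moreau, alphabetically by surname: Brennan before Moreau.
Full order: Adeyemi, Halvorsen, Harlow, Brennan, Moreau.

Adeyemi, Halvorsen, Harlow, Brennan, Moreau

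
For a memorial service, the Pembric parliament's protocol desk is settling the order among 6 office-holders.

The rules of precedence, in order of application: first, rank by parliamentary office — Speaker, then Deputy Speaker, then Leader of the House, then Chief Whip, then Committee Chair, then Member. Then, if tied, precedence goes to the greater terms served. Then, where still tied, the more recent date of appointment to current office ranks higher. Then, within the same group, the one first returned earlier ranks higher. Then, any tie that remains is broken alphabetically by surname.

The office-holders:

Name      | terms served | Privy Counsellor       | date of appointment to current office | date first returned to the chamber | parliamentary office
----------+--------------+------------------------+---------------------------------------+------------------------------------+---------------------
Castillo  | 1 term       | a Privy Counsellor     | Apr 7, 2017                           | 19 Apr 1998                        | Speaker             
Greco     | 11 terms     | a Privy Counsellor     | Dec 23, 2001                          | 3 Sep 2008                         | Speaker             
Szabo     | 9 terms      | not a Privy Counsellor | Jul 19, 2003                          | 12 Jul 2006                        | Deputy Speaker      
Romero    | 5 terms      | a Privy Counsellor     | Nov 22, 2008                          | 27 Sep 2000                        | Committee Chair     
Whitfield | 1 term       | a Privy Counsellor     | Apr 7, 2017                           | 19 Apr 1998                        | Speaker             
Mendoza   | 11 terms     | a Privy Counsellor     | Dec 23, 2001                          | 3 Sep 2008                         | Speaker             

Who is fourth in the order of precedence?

By parliamentary office: Greco, Mendoza, Castillo and Whitfield (Speaker); then Szabo (Deputy Speaker); then Romero (Committee Chair).
Among Greco, Mendoza, Castillo and Whitfield, by terms served (higher first): Greco and Mendoza (11 terms) before Castillo and Whitfield (1 term).
Greco and Mendoza both have date of appointment to current office Dec 23, 2001, so the next rule applies.
Greco and Mendoza both have date first returned to the chamber 3 Sep 2008, so the next rule applies.
Among Greco and Mendoza, alphabetically by surname: Greco before Mendoza.
Castillo and Whitfield both have date of appointment to current office Apr 7, 2017, so the next rule applies.
Castillo and Whitfield both have date first returned to the chamber 19 Apr 1998, so the next rule applies.
Among Castillo and Whitfield, alphabetically by surname: Castillo before Whitfield.
Order: Greco, Mendoza, Castillo, Whitfield, Szabo, Romero.

Whitfield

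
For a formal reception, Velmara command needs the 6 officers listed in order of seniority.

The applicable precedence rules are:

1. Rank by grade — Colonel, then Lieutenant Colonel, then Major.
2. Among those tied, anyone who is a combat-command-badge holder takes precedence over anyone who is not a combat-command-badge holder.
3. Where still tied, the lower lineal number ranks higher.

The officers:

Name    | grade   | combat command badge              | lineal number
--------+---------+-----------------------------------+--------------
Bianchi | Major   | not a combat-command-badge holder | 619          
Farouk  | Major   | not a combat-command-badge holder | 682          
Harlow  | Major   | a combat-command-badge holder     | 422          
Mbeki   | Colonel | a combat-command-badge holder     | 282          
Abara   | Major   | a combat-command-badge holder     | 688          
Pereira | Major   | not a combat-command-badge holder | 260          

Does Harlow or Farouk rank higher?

By grade: Mbeki (Colonel); then Harlow, Abara, Pereira, Bianchi and Farouk (Major).
Among Harlow, Abara, Pereira, Bianchi and Farouk, a combat-command-badge holder before not a combat-command-badge holder: Harlow and Abara (a combat-command-badge holder) before Pereira, Bianchi and Farouk (not a combat-command-badge holder).
Among Harlow and Abara, by lineal number (lower first): Harlow (422) before Abara (688).
Among Pereira, Bianchi and Farouk, by lineal number (lower first): Pereira (260) before Bianchi (619) before Farouk (682).
So Harlow takes precedence.

Harlow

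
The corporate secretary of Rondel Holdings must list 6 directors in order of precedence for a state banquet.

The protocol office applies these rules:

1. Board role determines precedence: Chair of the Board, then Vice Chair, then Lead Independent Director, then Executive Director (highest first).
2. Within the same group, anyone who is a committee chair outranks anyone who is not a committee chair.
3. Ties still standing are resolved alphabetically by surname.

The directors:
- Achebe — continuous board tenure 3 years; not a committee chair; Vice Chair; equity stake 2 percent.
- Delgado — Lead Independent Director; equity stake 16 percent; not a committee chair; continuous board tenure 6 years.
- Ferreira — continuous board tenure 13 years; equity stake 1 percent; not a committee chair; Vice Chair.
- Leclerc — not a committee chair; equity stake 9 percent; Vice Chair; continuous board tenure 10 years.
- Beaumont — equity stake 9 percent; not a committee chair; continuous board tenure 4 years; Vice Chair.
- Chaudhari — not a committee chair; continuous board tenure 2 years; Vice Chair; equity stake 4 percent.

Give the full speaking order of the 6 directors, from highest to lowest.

By board role: Achebe, Beaumont, Chaudhari, Ferreira and Leclerc (Vice Chair); then Delgado (Lead Independent Director).
Achebe, Beaumont, Chaudhari, Ferreira and Leclerc are each not a committee chair, so the next rule applies.
Among Achebe, Beaumont, Chaudhari, Ferreira and Leclerc, alphabetically by surname: Achebe before Beaumont before Chaudhari before Ferreira before Leclerc.
Full order: Achebe, Beaumont, Chaudhari, Ferreira, Leclerc, Delgado.

Achebe, Beaumont, Chaudhari, Ferreira, Leclerc, Delgado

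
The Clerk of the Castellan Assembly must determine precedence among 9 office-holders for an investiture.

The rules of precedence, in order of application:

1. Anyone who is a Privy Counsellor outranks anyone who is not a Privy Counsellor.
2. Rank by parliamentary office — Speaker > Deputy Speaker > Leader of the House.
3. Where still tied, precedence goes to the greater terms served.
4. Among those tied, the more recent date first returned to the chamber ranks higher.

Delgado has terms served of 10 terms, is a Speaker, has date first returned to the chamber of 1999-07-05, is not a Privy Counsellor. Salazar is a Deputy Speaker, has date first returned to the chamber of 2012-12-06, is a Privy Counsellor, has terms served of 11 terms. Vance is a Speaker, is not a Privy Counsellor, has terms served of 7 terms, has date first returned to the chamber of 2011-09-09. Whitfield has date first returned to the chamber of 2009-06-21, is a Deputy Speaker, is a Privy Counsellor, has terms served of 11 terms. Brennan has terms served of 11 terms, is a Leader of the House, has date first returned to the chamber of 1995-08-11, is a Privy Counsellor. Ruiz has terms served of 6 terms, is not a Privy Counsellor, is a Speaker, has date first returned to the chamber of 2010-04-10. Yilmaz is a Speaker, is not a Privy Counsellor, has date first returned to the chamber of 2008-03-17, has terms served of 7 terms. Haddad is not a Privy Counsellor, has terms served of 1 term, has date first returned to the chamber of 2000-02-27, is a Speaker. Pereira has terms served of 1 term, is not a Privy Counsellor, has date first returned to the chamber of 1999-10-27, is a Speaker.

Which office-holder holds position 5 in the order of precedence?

By the first rule: Salazar, Whitfield and Brennan (each a Privy Counsellor); then Delgado, Vance, Yilmaz, Ruiz, Haddad and Pereira (each not a Privy Counsellor).
Among Salazar, Whitfield and Brennan, by parliamentary office: Salazar and Whitfield (Deputy Speaker) before Brennan (Leader of the House).
Salazar and Whitfield both have terms served 11 terms, so the next rule applies.
Among Salazar and Whitfield, by date first returned to the chamber (later first): Salazar (2012-12-06) before Whitfield (2009-06-21).
Delgado, Vance, Yilmaz, Ruiz, Haddad and Pereira are each Speaker, so the next rule applies.
Among Delgado, Vance, Yilmaz, Ruiz, Haddad and Pereira, by terms served (higher first): Delgado (10 terms) before Vance and Yilmaz (7 terms) before Ruiz (6 terms) before Haddad and Pereira (1 term).
Among Vance and Yilmaz, by date first returned to the chamber (later first): Vance (2011-09-09) before Yilmaz (2008-03-17).
Among Haddad and Pereira, by date first returned to the chamber (later first): Haddad (2000-02-27) before Pereira (1999-10-27).
Order: Salazar, Whitfield, Brennan, Delgado, Vance, Yilmaz, Ruiz, Haddad, Pereira.

Vance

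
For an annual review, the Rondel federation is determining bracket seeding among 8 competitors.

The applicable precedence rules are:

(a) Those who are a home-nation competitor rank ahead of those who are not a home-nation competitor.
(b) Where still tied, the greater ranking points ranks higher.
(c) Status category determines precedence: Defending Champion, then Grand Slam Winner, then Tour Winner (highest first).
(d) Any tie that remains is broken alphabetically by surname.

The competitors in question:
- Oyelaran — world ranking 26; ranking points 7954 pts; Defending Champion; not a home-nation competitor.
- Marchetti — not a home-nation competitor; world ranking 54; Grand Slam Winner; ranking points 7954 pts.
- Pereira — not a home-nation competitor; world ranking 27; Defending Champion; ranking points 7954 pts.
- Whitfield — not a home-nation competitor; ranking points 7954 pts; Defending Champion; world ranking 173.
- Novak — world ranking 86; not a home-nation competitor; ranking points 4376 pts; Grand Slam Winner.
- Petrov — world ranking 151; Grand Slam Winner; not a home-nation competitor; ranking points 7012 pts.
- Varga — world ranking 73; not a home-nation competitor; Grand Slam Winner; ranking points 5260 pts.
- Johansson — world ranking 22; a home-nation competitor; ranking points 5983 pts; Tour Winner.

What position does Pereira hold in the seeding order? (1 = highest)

By the first rule: Johansson (a home-nation competitor); then Oyelaran, Pereira, Whitfield, Marchetti, Petrov, Varga and Novak (each not a home-nation competitor).
Among Oyelaran, Pereira, Whitfield, Marchetti, Petrov, Varga and Novak, by ranking points (higher first): Oyelaran, Pereira, Whitfield and Marchetti (7954 pts) before Petrov (7012 pts) before Varga (5260 pts) before Novak (4376 pts).
Among Oyelaran, Pereira, Whitfield and Marchetti, by status category: Oyelaran, Pereira and Whitfield (Defending Champion) before Marchetti (Grand Slam Winner).
Among Oyelaran, Pereira and Whitfield, alphabetically by surname: Oyelaran before Pereira before Whitfield.
Order: Johansson, Oyelaran, Pereira, Whitfield, Marchetti, Petrov, Varga, Novak. So position 3.

3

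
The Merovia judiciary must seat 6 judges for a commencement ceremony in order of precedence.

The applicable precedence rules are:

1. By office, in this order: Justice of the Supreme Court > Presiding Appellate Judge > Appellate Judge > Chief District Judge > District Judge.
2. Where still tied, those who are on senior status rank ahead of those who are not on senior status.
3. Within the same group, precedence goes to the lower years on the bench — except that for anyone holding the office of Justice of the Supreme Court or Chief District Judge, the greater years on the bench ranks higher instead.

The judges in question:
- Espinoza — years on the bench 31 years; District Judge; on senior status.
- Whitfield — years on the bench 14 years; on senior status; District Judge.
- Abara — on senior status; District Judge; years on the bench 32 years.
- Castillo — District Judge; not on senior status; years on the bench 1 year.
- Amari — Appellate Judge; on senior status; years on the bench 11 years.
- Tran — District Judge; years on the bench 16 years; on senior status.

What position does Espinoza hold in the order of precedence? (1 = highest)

By office: Amari (Appellate Judge); then Whitfield, Tran, Espinoza, Abara and Castillo (District Judge).
Among Whitfield, Tran, Espinoza, Abara and Castillo, on senior status before not on senior status: Whitfield, Tran, Espinoza and Abara (on senior status) before Castillo (not on senior status).
Among Whitfield, Tran, Espinoza and Abara, by years on the bench (lower first): Whitfield (14 years) before Tran (16 years) before Espinoza (31 years) before Abara (32 years).
Order: Amari, Whitfield, Tran, Espinoza, Abara, Castillo. So position 4.

4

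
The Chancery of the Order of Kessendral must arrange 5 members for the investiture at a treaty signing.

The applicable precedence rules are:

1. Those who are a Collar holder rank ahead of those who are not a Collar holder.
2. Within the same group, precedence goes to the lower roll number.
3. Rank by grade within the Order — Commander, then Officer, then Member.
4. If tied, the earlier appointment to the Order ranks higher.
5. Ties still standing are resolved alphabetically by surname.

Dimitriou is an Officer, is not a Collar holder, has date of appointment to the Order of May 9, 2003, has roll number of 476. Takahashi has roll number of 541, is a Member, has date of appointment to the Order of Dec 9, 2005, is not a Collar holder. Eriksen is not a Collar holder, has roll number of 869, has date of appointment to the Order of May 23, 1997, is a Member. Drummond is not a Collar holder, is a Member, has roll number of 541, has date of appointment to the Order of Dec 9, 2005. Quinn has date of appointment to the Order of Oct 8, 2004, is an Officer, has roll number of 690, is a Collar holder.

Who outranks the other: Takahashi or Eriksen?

Takahashi

By the first rule: Quinn (a Collar holder); then Dimitriou, Drummond, Takahashi and Eriksen (each not a Collar holder).
Among Dimitriou, Drummond, Takahashi and Eriksen, by roll number (lower first): Dimitriou (476) before Drummond and Takahashi (541) before Eriksen (869).
Drummond and Takahashi are each Member, so the next rule applies.
Drummond and Takahashi both have date of appointment to the Order Dec 9, 2005, so the next rule applies.
Among Drummond and Takahashi, alphabetically by surname: Drummond before Takahashi.
So Takahashi takes precedence.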